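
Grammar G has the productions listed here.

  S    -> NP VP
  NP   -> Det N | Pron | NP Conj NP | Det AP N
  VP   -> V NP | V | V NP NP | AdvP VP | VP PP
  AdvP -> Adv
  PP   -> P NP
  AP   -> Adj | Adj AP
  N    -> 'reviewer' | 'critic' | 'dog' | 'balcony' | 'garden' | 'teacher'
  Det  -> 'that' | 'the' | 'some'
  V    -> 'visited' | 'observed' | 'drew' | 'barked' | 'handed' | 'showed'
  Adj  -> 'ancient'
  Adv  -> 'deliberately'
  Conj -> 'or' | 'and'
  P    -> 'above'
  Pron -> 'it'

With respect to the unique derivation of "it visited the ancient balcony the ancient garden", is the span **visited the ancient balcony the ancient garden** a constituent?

[S [NP [Pron it]] [VP [V visited] [NP [Det the] [AP [Adj ancient]] [N balcony]] [NP [Det the] [AP [Adj ancient]] [N garden]]]]
The words 'visited the ancient balcony the ancient garden' are exhaustively dominated by a single VP node (built by VP → V NP NP), so they form a constituent.

Yes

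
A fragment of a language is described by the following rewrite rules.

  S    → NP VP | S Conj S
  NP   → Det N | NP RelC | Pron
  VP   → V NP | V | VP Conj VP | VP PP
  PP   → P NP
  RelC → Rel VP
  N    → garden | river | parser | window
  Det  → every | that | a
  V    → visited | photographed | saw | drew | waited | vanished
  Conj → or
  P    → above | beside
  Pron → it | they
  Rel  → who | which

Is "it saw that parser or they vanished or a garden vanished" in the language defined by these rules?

[S [S [NP [Pron it]] [VP [V saw] [NP [Det that] [N parser]]]] [Conj or] [S [S [NP [Pron they]] [VP [V vanished]]] [Conj or] [S [NP [Det a] [N garden]] [VP [V vanished]]]]]
The bracketing above is licensed at every node by one of the given productions, with S at the root.

Grammatical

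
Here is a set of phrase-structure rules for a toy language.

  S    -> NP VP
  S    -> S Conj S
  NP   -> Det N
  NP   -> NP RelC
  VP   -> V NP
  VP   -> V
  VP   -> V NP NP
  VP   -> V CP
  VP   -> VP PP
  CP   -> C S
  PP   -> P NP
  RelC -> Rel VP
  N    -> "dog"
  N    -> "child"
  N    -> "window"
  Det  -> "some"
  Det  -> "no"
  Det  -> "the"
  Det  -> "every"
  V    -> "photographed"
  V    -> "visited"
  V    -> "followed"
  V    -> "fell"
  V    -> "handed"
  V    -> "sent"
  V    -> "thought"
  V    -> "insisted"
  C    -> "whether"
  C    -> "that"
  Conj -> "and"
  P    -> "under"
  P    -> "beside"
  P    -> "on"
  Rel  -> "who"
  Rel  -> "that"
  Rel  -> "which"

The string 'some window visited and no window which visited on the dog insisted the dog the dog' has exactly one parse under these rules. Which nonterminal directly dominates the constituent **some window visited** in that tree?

[S [S [NP [Det some] [N window]] [VP [V visited]]] [Conj and] [S [NP [NP [Det no] [N window]] [RelC [Rel which] [VP [VP [V visited]] [PP [P on] [NP [Det the] [N dog]]]]]] [VP [V insisted] [NP [Det the] [N dog]] [NP [Det the] [N dog]]]]]
The span 'some window visited' is the S node built by S → NP VP.
Its mother is the S built by S → S Conj S.

S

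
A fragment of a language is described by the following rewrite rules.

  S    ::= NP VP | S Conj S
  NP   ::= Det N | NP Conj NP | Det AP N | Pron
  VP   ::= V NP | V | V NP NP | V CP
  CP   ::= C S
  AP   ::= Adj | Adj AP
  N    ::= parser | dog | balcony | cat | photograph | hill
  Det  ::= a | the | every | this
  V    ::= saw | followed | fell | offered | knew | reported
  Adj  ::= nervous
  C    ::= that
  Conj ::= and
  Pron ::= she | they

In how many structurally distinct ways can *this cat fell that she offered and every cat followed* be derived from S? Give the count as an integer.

The two bracketings:
[S [NP [Det this] [N cat]] [VP [V fell] [CP [C that] [S [S [NP [Pron she]] [VP [V offered]]] [Conj and] [S [NP [Det every] [N cat]] [VP [V followed]]]]]]]
[S [S [NP [Det this] [N cat]] [VP [V fell] [CP [C that] [S [NP [Pron she]] [VP [V offered]]]]]] [Conj and] [S [NP [Det every] [N cat]] [VP [V followed]]]]
The trees differ in how a recursive rule is bracketed over the same span.

2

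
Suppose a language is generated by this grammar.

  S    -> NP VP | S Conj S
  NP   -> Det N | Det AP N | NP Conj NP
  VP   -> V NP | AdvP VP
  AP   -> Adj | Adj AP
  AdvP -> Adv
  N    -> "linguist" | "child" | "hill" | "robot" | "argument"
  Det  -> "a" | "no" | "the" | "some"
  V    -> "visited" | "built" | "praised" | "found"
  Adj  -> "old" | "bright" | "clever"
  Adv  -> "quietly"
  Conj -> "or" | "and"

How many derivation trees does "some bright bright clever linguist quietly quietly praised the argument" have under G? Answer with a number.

1

[S [NP [Det some] [AP [Adj bright] [AP [Adj bright] [AP [Adj clever]]]] [N linguist]] [VP [AdvP [Adv quietly]] [VP [AdvP [Adv quietly]] [VP [V praised] [NP [Det the] [N argument]]]]]]
No rule offers an alternative attachment or grouping for any span, so this is the only derivation.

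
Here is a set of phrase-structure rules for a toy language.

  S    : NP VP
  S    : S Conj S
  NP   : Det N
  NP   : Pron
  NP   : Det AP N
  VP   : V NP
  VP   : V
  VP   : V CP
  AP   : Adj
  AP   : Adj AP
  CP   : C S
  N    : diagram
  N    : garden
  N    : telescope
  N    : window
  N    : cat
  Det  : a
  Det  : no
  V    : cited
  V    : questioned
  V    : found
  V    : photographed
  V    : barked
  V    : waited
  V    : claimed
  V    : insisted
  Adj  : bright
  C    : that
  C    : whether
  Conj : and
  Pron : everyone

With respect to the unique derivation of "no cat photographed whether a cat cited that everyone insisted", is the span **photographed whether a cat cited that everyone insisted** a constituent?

Yes

[S [NP [Det no] [N cat]] [VP [V photographed] [CP [C whether] [S [NP [Det a] [N cat]] [VP [V cited] [CP [C that] [S [NP [Pron everyone]] [VP [V insisted]]]]]]]]]
The words 'photographed whether a cat cited that everyone insisted' are exhaustively dominated by a single VP node (built by VP → V CP), so they form a constituent.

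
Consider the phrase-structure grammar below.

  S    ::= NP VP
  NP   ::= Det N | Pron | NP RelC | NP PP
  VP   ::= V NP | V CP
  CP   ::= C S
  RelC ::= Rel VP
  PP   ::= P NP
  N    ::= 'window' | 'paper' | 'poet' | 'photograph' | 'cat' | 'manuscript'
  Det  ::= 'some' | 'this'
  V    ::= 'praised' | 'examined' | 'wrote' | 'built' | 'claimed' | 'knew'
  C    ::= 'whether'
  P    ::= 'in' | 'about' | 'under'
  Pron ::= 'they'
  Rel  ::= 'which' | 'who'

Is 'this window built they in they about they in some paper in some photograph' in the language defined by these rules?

Grammatical

S
  NP
    Det: this
    N: window
  VP
    V: built
    NP
      NP
        Pron: they
      PP
        P: in
        NP
          NP
            Pron: they
          PP
            P: about
            NP
              NP
                Pron: they
              PP
                P: in
                NP
                  NP
                    Det: some
                    N: paper
                  PP
                    P: in
                    NP
                      Det: some
                      N: photograph
Every word is introduced by a lexical rule and the phrasal rules combine the resulting categories into a single S.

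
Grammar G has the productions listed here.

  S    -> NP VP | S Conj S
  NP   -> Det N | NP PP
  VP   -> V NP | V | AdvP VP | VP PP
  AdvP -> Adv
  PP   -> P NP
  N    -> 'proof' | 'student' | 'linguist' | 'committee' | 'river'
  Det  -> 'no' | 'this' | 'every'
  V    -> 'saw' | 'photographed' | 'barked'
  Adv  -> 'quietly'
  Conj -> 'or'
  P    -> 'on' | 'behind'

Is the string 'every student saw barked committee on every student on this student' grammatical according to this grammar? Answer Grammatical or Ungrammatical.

A V word can never sit immediately before a V word in any string this grammar generates, so the substring 'saw barked' rules out a derivation.

Ungrammatical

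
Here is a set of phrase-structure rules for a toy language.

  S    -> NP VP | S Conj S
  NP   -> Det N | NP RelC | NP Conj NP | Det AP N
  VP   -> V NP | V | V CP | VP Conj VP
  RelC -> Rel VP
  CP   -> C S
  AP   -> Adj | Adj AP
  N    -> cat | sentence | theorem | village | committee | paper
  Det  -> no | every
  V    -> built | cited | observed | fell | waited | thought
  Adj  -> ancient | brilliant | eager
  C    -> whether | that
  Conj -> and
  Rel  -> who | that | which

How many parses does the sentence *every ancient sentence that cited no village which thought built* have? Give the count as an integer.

2

The two bracketings:
[S [NP [NP [Det every] [AP [Adj ancient]] [N sentence]] [RelC [Rel that] [VP [V cited] [NP [NP [Det no] [N village]] [RelC [Rel which] [VP [V thought]]]]]]] [VP [V built]]]
[S [NP [NP [NP [Det every] [AP [Adj ancient]] [N sentence]] [RelC [Rel that] [VP [V cited] [NP [Det no] [N village]]]]] [RelC [Rel which] [VP [V thought]]]] [VP [V built]]]
The trees differ in how a recursive rule is bracketed over the same span.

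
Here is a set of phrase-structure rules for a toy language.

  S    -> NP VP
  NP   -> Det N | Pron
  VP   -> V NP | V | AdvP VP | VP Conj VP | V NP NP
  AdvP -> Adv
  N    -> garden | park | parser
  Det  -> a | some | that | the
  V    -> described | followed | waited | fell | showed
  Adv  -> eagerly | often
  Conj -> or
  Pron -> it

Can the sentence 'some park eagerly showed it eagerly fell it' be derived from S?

Ungrammatical

For S → NP VP, the only prefix that parses as NP is 'some park', but the remainder 'eagerly showed it eagerly fell it' is not a VP under these rules.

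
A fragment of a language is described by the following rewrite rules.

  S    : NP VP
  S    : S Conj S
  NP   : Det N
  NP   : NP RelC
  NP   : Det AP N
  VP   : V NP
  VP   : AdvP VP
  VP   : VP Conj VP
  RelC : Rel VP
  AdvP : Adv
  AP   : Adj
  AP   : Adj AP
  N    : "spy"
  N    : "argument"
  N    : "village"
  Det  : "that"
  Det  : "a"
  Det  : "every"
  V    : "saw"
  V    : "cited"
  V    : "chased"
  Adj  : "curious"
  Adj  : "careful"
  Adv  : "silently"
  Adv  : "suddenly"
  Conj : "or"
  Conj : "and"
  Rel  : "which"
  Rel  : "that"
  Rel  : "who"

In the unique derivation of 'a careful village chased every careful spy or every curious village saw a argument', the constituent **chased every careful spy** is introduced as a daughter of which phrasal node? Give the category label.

S
  S
    NP
      Det: a
      AP
        Adj: careful
      N: village
    VP
      V: chased
      NP
        Det: every
        AP
          Adj: careful
        N: spy
  Conj: or
  S
    NP
      Det: every
      AP
        Adj: curious
      N: village
    VP
      V: saw
      NP
        Det: a
        N: argument
The span 'chased every careful spy' is the VP node built by VP → V NP.
Its mother is the S built by S → NP VP.

S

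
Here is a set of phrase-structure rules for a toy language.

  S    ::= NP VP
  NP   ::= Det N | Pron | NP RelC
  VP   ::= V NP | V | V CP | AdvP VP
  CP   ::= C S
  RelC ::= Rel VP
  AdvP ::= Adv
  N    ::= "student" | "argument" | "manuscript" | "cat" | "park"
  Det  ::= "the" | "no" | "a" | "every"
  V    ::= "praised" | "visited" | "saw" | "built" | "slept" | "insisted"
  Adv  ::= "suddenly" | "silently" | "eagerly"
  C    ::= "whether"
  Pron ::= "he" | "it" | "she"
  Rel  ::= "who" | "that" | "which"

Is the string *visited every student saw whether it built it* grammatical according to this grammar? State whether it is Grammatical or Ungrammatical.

For S → NP VP, no prefix of the string parses as an NP.

Ungrammatical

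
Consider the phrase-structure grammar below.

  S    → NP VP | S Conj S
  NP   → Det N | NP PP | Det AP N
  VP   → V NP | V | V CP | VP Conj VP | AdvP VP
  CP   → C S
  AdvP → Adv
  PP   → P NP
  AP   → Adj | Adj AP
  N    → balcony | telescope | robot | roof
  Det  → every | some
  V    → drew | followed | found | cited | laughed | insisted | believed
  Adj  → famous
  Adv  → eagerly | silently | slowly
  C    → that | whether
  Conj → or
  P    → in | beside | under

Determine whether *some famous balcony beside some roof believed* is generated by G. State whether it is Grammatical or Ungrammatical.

S
  NP
    NP
      Det: some
      AP
        Adj: famous
      N: balcony
    PP
      P: beside
      NP
        Det: some
        N: roof
  VP
    V: believed
The bracketing above is licensed at every node by one of the given productions, with S at the root.

Grammatical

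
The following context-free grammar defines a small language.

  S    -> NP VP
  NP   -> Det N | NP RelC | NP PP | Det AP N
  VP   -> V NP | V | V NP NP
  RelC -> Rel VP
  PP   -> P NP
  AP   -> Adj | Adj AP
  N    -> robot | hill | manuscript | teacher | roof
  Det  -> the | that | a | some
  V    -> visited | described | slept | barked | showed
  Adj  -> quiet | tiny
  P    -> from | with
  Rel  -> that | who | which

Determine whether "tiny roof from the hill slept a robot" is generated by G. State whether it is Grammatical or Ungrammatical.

Ungrammatical

For S → NP VP, no prefix of the string parses as an NP.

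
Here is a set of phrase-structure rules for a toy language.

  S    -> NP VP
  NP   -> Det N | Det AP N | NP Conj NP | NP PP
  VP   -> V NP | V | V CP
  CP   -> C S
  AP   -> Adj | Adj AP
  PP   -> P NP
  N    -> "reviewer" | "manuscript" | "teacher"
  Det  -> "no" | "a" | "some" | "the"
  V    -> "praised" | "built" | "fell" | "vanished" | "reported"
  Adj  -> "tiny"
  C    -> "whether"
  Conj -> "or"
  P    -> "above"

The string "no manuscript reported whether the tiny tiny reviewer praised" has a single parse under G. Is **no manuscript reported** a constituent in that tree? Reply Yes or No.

[S [NP [Det no] [N manuscript]] [VP [V reported] [CP [C whether] [S [NP [Det the] [AP [Adj tiny] [AP [Adj tiny]]] [N reviewer]] [VP [V praised]]]]]]
The smallest constituent containing 'no manuscript reported' is the S spanning 'no manuscript reported whether the tiny tiny reviewer praised'; no single node in the tree dominates exactly the given words.

No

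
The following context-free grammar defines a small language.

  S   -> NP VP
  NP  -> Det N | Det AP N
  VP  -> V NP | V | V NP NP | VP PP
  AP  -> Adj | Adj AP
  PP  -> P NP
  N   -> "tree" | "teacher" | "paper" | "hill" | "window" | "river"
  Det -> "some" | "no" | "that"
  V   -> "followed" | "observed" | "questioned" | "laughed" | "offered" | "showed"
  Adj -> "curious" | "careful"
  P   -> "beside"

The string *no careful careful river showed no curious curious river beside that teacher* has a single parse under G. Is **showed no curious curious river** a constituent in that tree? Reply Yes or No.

[S [NP [Det no] [AP [Adj careful] [AP [Adj careful]]] [N river]] [VP [VP [V showed] [NP [Det no] [AP [Adj curious] [AP [Adj curious]]] [N river]]] [PP [P beside] [NP [Det that] [N teacher]]]]]
The words 'showed no curious curious river' are exhaustively dominated by a single VP node (built by VP → V NP), so they form a constituent.

Yes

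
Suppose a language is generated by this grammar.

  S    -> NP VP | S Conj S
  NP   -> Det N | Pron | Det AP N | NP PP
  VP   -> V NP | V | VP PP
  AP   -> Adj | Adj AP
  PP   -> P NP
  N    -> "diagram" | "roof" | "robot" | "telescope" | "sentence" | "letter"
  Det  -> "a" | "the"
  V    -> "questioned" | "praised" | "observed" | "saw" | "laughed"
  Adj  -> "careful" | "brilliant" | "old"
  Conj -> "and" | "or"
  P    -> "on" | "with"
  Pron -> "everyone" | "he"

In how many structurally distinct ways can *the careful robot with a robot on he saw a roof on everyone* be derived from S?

Two of the 4 distinct bracketings:
[S [NP [NP [Det the] [AP [Adj careful]] [N robot]] [PP [P with] [NP [NP [Det a] [N robot]] [PP [P on] [NP [Pron he]]]]]] [VP [V saw] [NP [NP [Det a] [N roof]] [PP [P on] [NP [Pron everyone]]]]]]
[S [NP [NP [Det the] [AP [Adj careful]] [N robot]] [PP [P with] [NP [NP [Det a] [N robot]] [PP [P on] [NP [Pron he]]]]]] [VP [VP [V saw] [NP [Det a] [N roof]]] [PP [P on] [NP [Pron everyone]]]]]
The difference turns on whether VP → VP PP is used at the relevant span, versus an alternative expansion of VP.

4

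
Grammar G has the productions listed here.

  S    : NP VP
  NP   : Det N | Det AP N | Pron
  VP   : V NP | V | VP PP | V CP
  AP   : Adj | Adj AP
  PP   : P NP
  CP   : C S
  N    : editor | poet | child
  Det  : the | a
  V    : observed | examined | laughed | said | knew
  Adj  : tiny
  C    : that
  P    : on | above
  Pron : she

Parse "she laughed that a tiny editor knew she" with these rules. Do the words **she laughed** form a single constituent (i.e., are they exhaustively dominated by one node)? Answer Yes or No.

No

[S [NP [Pron she]] [VP [V laughed] [CP [C that] [S [NP [Det a] [AP [Adj tiny]] [N editor]] [VP [V knew] [NP [Pron she]]]]]]]
The smallest constituent containing 'she laughed' is the S spanning 'she laughed that a tiny editor knew she'; no single node in the tree dominates exactly the given words.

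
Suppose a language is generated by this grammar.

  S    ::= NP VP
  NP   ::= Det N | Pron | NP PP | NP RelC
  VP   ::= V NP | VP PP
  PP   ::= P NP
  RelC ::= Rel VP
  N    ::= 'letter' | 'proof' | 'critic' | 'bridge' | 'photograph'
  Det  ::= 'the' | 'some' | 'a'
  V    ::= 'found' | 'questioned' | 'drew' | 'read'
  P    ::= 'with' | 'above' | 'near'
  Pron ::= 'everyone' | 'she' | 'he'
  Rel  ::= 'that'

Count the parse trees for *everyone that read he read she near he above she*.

5

Two of the 5 distinct bracketings:
[S [NP [NP [Pron everyone]] [RelC [Rel that] [VP [V read] [NP [Pron he]]]]] [VP [V read] [NP [NP [Pron she]] [PP [P near] [NP [NP [Pron he]] [PP [P above] [NP [Pron she]]]]]]]]
[S [NP [NP [Pron everyone]] [RelC [Rel that] [VP [V read] [NP [Pron he]]]]] [VP [V read] [NP [NP [NP [Pron she]] [PP [P near] [NP [Pron he]]]] [PP [P above] [NP [Pron she]]]]]]
The trees differ in how a recursive rule is bracketed over the same span.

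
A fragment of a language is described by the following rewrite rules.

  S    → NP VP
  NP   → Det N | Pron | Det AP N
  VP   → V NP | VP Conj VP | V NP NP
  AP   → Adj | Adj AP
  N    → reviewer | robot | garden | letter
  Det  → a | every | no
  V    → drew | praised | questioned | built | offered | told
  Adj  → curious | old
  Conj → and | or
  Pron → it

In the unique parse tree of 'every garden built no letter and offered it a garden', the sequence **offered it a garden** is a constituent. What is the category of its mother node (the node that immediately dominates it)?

S
  NP
    Det: every
    N: garden
  VP
    VP
      V: built
      NP
        Det: no
        N: letter
    Conj: and
    VP
      V: offered
      NP
        Pron: it
      NP
        Det: a
        N: garden
The span 'offered it a garden' is the VP node built by VP → V NP NP.
Its mother is the VP built by VP → VP Conj VP.

VP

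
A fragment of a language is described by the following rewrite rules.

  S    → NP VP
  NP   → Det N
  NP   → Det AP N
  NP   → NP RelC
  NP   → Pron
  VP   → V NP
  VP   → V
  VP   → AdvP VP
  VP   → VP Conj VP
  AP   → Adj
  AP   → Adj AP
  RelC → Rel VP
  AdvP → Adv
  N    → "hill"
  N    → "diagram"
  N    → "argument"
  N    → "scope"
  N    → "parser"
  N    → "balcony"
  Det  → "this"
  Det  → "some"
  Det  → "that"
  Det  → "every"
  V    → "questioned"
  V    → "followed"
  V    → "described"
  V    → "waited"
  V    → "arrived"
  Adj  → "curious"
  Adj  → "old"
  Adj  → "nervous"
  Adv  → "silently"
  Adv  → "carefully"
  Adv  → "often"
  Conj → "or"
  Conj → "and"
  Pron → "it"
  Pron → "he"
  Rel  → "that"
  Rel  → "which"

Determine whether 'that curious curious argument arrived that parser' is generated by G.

Grammatical

[S [NP [Det that] [AP [Adj curious] [AP [Adj curious]]] [N argument]] [VP [V arrived] [NP [Det that] [N parser]]]]
Each bracket corresponds to one application of a listed rule, so the string is derivable from S.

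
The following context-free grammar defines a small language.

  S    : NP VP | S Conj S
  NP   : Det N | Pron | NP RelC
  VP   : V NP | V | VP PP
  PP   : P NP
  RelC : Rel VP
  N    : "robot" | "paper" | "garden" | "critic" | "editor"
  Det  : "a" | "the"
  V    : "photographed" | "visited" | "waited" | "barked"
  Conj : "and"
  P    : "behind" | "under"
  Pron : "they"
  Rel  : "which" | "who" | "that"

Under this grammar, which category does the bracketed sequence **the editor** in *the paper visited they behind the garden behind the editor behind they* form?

[S [NP [Det the] [N paper]] [VP [VP [VP [VP [V visited] [NP [Pron they]]] [PP [P behind] [NP [Det the] [N garden]]]] [PP [P behind] [NP [Det the] [N editor]]]] [PP [P behind] [NP [Pron they]]]]]
The span 'the editor' is the NP node built by NP → Det N.

NP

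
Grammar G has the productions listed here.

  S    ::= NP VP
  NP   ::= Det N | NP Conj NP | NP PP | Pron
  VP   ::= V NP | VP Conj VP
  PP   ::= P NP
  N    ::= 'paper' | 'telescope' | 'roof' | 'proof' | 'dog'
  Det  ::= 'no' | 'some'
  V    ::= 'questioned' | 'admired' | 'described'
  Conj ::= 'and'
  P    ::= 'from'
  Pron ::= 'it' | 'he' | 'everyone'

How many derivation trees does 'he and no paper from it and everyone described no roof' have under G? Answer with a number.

5

Two of the 5 distinct bracketings:
[S [NP [NP [Pron he]] [Conj and] [NP [NP [NP [Det no] [N paper]] [PP [P from] [NP [Pron it]]]] [Conj and] [NP [Pron everyone]]]] [VP [V described] [NP [Det no] [N roof]]]]
[S [NP [NP [Pron he]] [Conj and] [NP [NP [Det no] [N paper]] [PP [P from] [NP [NP [Pron it]] [Conj and] [NP [Pron everyone]]]]]] [VP [V described] [NP [Det no] [N roof]]]]
The trees differ in how a recursive rule is bracketed over the same span.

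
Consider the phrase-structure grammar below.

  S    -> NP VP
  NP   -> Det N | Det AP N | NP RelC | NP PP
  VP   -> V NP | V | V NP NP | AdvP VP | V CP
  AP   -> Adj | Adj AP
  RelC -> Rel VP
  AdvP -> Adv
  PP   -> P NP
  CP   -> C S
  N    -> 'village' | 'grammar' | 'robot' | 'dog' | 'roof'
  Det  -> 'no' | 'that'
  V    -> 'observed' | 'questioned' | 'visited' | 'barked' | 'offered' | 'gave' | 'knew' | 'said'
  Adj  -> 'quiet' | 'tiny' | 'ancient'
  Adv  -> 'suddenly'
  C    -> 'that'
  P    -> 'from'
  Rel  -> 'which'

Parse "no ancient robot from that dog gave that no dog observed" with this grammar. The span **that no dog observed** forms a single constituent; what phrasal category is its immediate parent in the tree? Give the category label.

[S [NP [NP [Det no] [AP [Adj ancient]] [N robot]] [PP [P from] [NP [Det that] [N dog]]]] [VP [V gave] [CP [C that] [S [NP [Det no] [N dog]] [VP [V observed]]]]]]
The span 'that no dog observed' is the CP node built by CP → C S.
Its mother is the VP built by VP → V CP.

VP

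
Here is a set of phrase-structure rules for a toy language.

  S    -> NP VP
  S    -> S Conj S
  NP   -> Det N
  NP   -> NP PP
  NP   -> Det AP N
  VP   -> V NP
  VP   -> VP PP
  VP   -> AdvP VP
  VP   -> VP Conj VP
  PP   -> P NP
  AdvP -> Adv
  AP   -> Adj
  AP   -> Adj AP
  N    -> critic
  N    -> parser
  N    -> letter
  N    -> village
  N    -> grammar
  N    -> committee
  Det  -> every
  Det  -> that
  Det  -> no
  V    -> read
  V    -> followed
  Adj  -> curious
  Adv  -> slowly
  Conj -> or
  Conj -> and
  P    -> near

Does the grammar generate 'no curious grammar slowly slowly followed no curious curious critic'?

Grammatical

S
  NP
    Det: no
    AP
      Adj: curious
    N: grammar
  VP
    AdvP
      Adv: slowly
    VP
      AdvP
        Adv: slowly
      VP
        V: followed
        NP
          Det: no
          AP
            Adj: curious
            AP
              Adj: curious
          N: critic
The bracketing above is licensed at every node by one of the given productions, with S at the root.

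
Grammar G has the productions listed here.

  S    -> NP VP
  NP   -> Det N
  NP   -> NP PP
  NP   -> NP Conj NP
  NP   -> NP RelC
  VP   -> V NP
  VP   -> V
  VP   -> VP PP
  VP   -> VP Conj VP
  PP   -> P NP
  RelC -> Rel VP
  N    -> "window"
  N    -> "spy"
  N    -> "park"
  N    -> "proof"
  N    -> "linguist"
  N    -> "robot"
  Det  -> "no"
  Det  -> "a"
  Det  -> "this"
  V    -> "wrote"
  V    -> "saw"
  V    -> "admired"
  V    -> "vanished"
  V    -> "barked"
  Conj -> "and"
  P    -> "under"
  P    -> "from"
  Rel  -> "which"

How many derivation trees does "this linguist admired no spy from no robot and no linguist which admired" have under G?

7

Two of the 7 distinct bracketings:
[S [NP [Det this] [N linguist]] [VP [V admired] [NP [NP [Det no] [N spy]] [PP [P from] [NP [NP [Det no] [N robot]] [Conj and] [NP [NP [Det no] [N linguist]] [RelC [Rel which] [VP [V admired]]]]]]]]]
[S [NP [Det this] [N linguist]] [VP [V admired] [NP [NP [Det no] [N spy]] [PP [P from] [NP [NP [NP [Det no] [N robot]] [Conj and] [NP [Det no] [N linguist]]] [RelC [Rel which] [VP [V admired]]]]]]]]
The trees differ in how a recursive rule is bracketed over the same span.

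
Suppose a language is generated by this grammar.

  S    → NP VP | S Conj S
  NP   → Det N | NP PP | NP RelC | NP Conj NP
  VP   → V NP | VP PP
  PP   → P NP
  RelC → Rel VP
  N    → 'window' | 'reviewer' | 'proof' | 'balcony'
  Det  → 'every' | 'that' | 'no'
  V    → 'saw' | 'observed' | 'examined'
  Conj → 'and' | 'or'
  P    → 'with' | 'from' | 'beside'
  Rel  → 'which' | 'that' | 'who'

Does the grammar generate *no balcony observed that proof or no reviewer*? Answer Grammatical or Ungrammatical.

[S [NP [Det no] [N balcony]] [VP [V observed] [NP [NP [Det that] [N proof]] [Conj or] [NP [Det no] [N reviewer]]]]]
The bracketing above is licensed at every node by one of the given productions, with S at the root.

Grammatical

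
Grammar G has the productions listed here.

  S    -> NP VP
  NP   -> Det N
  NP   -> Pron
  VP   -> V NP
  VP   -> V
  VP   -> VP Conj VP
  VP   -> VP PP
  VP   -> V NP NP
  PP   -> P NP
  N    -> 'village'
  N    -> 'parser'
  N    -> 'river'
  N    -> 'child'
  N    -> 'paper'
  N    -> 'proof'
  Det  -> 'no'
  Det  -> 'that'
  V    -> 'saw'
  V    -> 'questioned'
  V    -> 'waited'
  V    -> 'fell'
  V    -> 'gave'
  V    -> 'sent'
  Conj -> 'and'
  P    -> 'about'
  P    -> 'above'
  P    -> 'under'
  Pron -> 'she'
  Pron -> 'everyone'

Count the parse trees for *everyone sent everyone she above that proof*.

[S [NP [Pron everyone]] [VP [VP [V sent] [NP [Pron everyone]] [NP [Pron she]]] [PP [P above] [NP [Det that] [N proof]]]]]
No rule offers an alternative attachment or grouping for any span, so this is the only derivation.

1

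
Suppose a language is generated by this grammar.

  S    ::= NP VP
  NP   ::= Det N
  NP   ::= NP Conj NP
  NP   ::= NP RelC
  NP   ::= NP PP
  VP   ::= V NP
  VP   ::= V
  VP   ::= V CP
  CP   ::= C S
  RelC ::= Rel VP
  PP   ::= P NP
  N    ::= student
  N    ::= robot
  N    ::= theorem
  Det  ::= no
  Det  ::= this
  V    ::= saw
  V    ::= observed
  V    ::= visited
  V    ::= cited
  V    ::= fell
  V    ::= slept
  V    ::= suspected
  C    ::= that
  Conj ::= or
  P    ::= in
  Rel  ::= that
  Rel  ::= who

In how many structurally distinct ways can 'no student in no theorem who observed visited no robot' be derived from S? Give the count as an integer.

The two bracketings:
[S [NP [NP [NP [Det no] [N student]] [PP [P in] [NP [Det no] [N theorem]]]] [RelC [Rel who] [VP [V observed]]]] [VP [V visited] [NP [Det no] [N robot]]]]
[S [NP [NP [Det no] [N student]] [PP [P in] [NP [NP [Det no] [N theorem]] [RelC [Rel who] [VP [V observed]]]]]] [VP [V visited] [NP [Det no] [N robot]]]]
The trees differ in how a recursive rule is bracketed over the same span.

2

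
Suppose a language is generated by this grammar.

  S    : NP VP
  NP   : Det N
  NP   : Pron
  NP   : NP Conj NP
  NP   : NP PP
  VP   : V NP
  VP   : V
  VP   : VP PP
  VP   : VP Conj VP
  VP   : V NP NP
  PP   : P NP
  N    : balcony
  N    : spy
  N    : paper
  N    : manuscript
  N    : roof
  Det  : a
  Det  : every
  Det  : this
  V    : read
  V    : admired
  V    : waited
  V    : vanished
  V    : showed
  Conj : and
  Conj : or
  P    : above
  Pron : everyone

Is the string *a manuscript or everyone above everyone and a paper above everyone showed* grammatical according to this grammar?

Grammatical

[S [NP [NP [Det a] [N manuscript]] [Conj or] [NP [NP [NP [Pron everyone]] [PP [P above] [NP [Pron everyone]]]] [Conj and] [NP [NP [Det a] [N paper]] [PP [P above] [NP [Pron everyone]]]]]] [VP [V showed]]]
Each bracket corresponds to one application of a listed rule, so the string is derivable from S.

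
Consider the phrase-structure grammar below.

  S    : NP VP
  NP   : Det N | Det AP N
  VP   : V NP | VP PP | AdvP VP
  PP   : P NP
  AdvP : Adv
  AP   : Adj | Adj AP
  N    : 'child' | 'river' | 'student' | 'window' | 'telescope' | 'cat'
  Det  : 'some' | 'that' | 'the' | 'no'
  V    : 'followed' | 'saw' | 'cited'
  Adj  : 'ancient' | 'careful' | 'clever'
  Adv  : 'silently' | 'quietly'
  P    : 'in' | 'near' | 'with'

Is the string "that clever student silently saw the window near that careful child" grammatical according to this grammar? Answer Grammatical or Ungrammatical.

Grammatical

S
  NP
    Det: that
    AP
      Adj: clever
    N: student
  VP
    VP
      AdvP
        Adv: silently
      VP
        V: saw
        NP
          Det: the
          N: window
    PP
      P: near
      NP
        Det: that
        AP
          Adj: careful
        N: child
The bracketing above is licensed at every node by one of the given productions, with S at the root.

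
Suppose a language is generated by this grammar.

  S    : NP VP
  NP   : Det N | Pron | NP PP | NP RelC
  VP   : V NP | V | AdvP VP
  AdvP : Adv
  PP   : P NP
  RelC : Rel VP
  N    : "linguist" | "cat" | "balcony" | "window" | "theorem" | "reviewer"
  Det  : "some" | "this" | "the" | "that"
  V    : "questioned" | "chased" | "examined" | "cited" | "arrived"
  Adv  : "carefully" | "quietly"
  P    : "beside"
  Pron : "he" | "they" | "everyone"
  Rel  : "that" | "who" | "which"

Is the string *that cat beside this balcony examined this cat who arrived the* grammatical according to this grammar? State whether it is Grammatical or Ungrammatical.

Ungrammatical

For S → NP VP, every NP-prefix leaves a non-VP remainder: after 'that cat' the remainder is not a VP; after 'that cat beside this balcony' the remainder is not a VP.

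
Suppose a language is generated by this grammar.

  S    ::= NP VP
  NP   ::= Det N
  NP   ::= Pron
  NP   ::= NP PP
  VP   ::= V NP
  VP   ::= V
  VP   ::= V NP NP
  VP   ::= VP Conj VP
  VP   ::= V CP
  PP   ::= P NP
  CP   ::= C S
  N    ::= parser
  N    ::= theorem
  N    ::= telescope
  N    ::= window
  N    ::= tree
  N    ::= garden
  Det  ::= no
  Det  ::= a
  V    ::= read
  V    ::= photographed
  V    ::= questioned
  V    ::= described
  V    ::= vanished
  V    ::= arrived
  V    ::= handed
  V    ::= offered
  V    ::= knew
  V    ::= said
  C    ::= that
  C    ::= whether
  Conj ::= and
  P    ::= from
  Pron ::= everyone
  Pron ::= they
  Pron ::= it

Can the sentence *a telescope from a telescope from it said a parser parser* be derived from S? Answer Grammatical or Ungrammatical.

An N word can never sit immediately before an N word in any string this grammar generates, so the substring 'parser parser' rules out a derivation.

Ungrammatical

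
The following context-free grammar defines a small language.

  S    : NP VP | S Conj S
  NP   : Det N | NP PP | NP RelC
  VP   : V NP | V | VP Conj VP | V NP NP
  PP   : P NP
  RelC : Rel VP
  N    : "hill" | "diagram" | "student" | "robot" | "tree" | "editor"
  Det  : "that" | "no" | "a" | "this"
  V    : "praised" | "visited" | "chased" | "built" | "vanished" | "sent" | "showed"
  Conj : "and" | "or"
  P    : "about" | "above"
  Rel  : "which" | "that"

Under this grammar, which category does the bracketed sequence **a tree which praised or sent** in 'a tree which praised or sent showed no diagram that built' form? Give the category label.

S
  NP
    NP
      Det: a
      N: tree
    RelC
      Rel: which
      VP
        VP
          V: praised
        Conj: or
        VP
          V: sent
  VP
    V: showed
    NP
      NP
        Det: no
        N: diagram
      RelC
        Rel: that
        VP
          V: built
The span 'a tree which praised or sent' is the NP node built by NP → NP RelC.

NP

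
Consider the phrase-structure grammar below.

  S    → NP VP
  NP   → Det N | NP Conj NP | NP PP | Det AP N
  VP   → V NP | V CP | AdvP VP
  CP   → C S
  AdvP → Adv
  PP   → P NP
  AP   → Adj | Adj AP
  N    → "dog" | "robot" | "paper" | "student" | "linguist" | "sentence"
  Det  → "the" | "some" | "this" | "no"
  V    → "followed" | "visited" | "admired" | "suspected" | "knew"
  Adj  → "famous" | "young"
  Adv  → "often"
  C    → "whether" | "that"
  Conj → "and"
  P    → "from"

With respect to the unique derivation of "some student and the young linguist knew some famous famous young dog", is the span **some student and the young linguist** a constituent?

Yes

[S [NP [NP [Det some] [N student]] [Conj and] [NP [Det the] [AP [Adj young]] [N linguist]]] [VP [V knew] [NP [Det some] [AP [Adj famous] [AP [Adj famous] [AP [Adj young]]]] [N dog]]]]
The words 'some student and the young linguist' are exhaustively dominated by a single NP node (built by NP → NP Conj NP), so they form a constituent.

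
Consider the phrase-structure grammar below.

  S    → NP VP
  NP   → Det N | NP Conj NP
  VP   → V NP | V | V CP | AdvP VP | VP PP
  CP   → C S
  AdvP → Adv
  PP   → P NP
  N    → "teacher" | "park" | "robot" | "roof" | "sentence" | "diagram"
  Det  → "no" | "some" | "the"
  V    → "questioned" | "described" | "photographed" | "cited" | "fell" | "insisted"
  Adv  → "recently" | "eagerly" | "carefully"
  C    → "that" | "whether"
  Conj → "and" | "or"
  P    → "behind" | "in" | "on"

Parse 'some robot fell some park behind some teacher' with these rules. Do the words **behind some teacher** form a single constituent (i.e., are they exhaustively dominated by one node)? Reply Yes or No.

[S [NP [Det some] [N robot]] [VP [VP [V fell] [NP [Det some] [N park]]] [PP [P behind] [NP [Det some] [N teacher]]]]]
The words 'behind some teacher' are exhaustively dominated by a single PP node (built by PP → P NP), so they form a constituent.

Yes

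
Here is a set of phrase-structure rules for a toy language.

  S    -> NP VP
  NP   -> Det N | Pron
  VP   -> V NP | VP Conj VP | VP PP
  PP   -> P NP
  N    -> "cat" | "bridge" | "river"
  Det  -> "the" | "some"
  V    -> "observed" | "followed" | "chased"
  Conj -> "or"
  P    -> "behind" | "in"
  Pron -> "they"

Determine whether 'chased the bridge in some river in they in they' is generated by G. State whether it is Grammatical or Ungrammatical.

Ungrammatical

For S → NP VP, no prefix of the string parses as an NP.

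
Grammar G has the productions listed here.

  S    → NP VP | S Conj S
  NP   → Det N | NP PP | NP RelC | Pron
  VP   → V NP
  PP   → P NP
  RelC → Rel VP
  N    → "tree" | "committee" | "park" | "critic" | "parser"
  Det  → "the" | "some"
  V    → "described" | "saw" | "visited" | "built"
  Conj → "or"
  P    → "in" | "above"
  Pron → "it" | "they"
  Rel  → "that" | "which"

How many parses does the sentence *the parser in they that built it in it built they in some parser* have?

5

Two of the 5 distinct bracketings:
[S [NP [NP [Det the] [N parser]] [PP [P in] [NP [NP [NP [Pron they]] [RelC [Rel that] [VP [V built] [NP [Pron it]]]]] [PP [P in] [NP [Pron it]]]]]] [VP [V built] [NP [NP [Pron they]] [PP [P in] [NP [Det some] [N parser]]]]]]
[S [NP [NP [Det the] [N parser]] [PP [P in] [NP [NP [Pron they]] [RelC [Rel that] [VP [V built] [NP [NP [Pron it]] [PP [P in] [NP [Pron it]]]]]]]]] [VP [V built] [NP [NP [Pron they]] [PP [P in] [NP [Det some] [N parser]]]]]]
The trees differ in how a recursive rule is bracketed over the same span.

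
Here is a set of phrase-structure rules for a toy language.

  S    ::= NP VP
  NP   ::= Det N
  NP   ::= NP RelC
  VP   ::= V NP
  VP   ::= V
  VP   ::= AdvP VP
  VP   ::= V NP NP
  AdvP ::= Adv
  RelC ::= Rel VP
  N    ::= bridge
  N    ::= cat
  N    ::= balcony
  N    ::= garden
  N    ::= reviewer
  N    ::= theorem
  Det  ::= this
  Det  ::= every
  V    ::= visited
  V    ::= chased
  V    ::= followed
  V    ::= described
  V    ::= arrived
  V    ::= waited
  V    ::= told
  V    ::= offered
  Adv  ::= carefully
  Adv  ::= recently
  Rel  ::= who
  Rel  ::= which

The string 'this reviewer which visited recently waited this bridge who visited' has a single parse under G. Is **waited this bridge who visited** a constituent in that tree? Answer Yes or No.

Yes

[S [NP [NP [Det this] [N reviewer]] [RelC [Rel which] [VP [V visited]]]] [VP [AdvP [Adv recently]] [VP [V waited] [NP [NP [Det this] [N bridge]] [RelC [Rel who] [VP [V visited]]]]]]]
The words 'waited this bridge who visited' are exhaustively dominated by a single VP node (built by VP → V NP), so they form a constituent.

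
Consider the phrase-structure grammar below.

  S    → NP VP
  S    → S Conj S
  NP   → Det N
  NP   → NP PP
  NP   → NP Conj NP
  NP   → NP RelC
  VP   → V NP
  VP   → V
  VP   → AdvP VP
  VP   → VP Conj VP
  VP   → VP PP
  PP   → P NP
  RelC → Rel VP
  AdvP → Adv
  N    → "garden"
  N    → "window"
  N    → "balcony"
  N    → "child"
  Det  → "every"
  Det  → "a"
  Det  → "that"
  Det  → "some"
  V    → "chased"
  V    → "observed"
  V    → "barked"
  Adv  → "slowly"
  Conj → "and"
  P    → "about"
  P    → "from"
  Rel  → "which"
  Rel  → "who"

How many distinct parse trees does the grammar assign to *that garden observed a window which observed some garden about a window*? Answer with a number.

4

Two of the 4 distinct bracketings:
[S [NP [Det that] [N garden]] [VP [V observed] [NP [NP [NP [Det a] [N window]] [RelC [Rel which] [VP [V observed] [NP [Det some] [N garden]]]]] [PP [P about] [NP [Det a] [N window]]]]]]
[S [NP [Det that] [N garden]] [VP [V observed] [NP [NP [Det a] [N window]] [RelC [Rel which] [VP [V observed] [NP [NP [Det some] [N garden]] [PP [P about] [NP [Det a] [N window]]]]]]]]]
The trees differ in how a recursive rule is bracketed over the same span.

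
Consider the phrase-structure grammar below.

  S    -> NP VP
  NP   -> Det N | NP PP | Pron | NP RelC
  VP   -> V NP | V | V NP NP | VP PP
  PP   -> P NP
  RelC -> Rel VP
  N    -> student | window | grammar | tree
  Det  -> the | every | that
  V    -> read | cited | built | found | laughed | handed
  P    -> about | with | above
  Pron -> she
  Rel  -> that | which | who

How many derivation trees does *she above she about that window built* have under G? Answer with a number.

The two bracketings:
[S [NP [NP [Pron she]] [PP [P above] [NP [NP [Pron she]] [PP [P about] [NP [Det that] [N window]]]]]] [VP [V built]]]
[S [NP [NP [NP [Pron she]] [PP [P above] [NP [Pron she]]]] [PP [P about] [NP [Det that] [N window]]]] [VP [V built]]]
The trees differ in how a recursive rule is bracketed over the same span.

2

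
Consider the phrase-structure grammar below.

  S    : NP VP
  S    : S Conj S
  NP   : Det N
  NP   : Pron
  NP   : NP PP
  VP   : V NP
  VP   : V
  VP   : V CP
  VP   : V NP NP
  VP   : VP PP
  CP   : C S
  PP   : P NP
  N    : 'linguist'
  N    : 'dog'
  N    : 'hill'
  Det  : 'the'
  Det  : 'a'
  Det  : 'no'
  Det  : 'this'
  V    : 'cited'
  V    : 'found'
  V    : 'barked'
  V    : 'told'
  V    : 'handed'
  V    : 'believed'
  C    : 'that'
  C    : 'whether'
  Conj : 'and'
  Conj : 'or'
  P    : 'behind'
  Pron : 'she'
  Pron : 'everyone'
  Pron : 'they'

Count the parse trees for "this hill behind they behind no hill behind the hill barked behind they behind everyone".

10

Two of the 10 distinct bracketings:
[S [NP [NP [Det this] [N hill]] [PP [P behind] [NP [NP [Pron they]] [PP [P behind] [NP [NP [Det no] [N hill]] [PP [P behind] [NP [Det the] [N hill]]]]]]]] [VP [VP [V barked]] [PP [P behind] [NP [NP [Pron they]] [PP [P behind] [NP [Pron everyone]]]]]]]
[S [NP [NP [Det this] [N hill]] [PP [P behind] [NP [NP [Pron they]] [PP [P behind] [NP [NP [Det no] [N hill]] [PP [P behind] [NP [Det the] [N hill]]]]]]]] [VP [VP [VP [V barked]] [PP [P behind] [NP [Pron they]]]] [PP [P behind] [NP [Pron everyone]]]]]
The trees differ in how a recursive rule is bracketed over the same span.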